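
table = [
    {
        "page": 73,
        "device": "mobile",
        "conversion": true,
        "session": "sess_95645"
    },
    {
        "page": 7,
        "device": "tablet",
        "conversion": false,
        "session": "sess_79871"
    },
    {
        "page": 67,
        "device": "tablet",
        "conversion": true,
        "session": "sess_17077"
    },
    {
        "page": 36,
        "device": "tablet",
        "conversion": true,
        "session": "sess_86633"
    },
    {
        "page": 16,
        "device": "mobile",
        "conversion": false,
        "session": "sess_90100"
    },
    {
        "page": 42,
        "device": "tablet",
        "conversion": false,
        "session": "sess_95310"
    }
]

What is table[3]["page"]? 36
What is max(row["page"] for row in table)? 73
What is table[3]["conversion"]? True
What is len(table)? 6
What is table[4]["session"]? "sess_90100"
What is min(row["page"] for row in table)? 7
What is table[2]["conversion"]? True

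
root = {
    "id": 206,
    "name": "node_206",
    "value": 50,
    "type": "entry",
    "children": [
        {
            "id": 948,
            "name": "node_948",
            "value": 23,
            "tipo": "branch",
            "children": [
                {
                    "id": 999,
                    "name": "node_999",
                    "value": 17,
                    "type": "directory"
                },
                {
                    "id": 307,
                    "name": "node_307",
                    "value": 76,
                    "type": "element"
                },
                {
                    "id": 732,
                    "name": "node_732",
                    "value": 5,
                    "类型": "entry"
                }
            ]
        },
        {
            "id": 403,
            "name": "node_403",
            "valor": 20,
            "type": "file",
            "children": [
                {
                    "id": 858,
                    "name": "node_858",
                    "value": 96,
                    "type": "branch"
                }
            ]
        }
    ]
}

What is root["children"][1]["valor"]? 20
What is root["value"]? 50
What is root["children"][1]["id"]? 403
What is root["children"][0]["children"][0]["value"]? 17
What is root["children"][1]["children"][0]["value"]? 96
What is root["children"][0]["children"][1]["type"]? "element"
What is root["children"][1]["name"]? "node_403"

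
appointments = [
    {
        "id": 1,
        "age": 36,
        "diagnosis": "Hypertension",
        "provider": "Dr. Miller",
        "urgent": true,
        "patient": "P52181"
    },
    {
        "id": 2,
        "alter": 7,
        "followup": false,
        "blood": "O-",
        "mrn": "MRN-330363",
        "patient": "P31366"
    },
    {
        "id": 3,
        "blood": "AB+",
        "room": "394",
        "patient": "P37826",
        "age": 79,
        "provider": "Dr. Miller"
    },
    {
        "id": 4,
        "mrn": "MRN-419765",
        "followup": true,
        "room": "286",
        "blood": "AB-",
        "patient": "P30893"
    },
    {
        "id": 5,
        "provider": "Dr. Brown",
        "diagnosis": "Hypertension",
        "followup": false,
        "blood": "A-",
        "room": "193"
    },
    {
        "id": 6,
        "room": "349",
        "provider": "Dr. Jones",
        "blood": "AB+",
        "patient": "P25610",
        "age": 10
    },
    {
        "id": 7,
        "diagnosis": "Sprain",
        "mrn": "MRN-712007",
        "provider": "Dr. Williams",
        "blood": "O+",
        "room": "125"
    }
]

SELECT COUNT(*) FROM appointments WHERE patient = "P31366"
1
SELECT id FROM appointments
[1, 2, 3, 4, 5, 6, 7]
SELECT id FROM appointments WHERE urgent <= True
[1]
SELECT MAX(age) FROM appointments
79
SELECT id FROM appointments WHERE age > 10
[1, 3]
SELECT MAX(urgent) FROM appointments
True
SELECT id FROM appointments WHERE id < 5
[1, 2, 3, 4]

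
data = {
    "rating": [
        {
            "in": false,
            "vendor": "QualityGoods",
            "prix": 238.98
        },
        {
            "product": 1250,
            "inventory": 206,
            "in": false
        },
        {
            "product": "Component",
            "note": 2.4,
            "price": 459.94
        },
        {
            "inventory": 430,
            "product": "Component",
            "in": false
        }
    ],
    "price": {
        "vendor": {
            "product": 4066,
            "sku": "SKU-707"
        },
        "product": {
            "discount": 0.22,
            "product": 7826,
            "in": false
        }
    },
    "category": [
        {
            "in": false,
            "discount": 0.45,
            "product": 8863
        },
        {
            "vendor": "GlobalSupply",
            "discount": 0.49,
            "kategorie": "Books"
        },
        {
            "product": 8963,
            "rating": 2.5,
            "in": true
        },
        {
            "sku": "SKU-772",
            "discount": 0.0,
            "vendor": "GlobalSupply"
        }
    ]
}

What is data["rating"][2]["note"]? 2.4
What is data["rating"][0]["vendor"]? "QualityGoods"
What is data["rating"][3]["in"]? False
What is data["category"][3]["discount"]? 0.0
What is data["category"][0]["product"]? 8863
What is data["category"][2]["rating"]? 2.5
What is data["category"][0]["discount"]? 0.45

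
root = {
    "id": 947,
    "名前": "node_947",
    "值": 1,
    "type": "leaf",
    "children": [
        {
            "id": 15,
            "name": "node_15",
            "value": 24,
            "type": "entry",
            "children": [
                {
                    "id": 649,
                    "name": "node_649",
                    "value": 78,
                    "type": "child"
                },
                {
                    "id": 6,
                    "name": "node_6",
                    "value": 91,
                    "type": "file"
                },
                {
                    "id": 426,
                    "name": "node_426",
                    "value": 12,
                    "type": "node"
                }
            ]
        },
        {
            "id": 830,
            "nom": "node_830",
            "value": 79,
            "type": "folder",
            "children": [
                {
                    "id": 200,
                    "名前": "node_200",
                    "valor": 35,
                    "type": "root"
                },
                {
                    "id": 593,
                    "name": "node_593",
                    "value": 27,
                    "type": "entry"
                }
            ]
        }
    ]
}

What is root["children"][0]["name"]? "node_15"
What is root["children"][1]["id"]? 830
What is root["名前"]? "node_947"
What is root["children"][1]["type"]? "folder"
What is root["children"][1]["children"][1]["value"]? 27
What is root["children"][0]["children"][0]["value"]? 78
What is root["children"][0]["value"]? 24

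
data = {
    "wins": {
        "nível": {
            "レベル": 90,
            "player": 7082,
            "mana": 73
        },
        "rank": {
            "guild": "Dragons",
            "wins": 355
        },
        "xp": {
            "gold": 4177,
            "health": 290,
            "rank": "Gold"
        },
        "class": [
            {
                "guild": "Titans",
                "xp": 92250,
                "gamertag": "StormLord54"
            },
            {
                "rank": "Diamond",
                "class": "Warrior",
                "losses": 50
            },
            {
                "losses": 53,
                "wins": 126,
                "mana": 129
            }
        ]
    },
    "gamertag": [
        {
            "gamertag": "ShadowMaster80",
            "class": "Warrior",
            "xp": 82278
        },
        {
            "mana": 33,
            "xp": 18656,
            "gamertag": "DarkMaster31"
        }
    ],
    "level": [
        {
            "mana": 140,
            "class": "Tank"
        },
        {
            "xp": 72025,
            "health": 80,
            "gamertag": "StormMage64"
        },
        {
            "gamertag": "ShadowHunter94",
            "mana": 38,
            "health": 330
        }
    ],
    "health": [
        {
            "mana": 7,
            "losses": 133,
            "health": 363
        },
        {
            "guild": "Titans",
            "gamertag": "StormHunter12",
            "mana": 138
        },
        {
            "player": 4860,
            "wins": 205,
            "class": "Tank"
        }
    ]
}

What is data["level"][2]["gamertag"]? "ShadowHunter94"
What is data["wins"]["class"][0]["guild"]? "Titans"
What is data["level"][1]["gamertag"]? "StormMage64"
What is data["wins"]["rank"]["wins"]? 355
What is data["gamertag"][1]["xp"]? 18656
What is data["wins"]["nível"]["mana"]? 73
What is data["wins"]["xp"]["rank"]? "Gold"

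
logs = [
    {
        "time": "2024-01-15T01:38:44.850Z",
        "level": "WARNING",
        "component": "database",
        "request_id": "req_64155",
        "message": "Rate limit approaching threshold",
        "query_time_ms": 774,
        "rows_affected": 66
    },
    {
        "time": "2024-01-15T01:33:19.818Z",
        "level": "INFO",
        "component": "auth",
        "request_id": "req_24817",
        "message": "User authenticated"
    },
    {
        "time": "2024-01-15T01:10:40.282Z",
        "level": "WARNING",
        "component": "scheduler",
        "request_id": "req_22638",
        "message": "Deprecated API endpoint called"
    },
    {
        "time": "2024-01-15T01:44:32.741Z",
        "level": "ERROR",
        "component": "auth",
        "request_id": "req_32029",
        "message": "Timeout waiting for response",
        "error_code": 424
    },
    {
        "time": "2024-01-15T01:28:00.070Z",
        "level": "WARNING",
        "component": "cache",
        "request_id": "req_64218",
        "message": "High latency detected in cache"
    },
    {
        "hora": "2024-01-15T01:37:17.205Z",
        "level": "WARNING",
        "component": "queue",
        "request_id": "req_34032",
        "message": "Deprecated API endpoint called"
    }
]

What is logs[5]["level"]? "WARNING"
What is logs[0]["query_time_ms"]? 774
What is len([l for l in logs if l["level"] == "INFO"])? 1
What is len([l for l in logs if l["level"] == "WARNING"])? 4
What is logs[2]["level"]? "WARNING"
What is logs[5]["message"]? "Deprecated API endpoint called"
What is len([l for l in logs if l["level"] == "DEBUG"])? 0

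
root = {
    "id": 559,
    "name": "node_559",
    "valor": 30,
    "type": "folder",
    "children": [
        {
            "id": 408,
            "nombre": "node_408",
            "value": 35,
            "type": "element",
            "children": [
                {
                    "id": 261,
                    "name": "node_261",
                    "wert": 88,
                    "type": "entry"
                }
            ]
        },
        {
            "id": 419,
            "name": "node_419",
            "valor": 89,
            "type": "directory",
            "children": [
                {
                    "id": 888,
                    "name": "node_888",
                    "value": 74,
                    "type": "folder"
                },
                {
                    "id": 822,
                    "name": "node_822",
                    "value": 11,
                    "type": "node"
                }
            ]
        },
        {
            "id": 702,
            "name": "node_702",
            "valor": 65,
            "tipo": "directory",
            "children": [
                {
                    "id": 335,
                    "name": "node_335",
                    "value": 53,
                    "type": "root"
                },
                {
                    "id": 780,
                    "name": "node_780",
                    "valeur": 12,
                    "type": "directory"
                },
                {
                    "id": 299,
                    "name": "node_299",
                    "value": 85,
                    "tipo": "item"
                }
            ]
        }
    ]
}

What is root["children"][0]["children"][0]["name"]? "node_261"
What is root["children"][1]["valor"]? 89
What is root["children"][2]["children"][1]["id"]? 780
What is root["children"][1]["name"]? "node_419"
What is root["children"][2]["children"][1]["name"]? "node_780"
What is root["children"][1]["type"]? "directory"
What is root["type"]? "folder"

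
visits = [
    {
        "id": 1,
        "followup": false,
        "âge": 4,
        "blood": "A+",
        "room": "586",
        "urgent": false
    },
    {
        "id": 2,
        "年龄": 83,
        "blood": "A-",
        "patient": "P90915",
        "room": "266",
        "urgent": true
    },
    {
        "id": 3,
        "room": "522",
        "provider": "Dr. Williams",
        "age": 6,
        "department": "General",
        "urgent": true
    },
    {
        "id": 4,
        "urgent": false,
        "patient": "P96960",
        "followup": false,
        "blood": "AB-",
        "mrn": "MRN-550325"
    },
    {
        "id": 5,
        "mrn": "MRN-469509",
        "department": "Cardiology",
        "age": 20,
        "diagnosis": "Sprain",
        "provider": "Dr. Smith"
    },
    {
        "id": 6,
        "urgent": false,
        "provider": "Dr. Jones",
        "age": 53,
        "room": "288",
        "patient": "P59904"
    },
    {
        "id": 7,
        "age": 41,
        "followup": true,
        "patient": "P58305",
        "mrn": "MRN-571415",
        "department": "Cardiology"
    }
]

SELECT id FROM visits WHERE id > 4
[5, 6, 7]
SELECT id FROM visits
[1, 2, 3, 4, 5, 6, 7]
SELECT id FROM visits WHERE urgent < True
[1, 4, 6]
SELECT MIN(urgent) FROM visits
False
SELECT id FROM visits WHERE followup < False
[]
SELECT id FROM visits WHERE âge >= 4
[1]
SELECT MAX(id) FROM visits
7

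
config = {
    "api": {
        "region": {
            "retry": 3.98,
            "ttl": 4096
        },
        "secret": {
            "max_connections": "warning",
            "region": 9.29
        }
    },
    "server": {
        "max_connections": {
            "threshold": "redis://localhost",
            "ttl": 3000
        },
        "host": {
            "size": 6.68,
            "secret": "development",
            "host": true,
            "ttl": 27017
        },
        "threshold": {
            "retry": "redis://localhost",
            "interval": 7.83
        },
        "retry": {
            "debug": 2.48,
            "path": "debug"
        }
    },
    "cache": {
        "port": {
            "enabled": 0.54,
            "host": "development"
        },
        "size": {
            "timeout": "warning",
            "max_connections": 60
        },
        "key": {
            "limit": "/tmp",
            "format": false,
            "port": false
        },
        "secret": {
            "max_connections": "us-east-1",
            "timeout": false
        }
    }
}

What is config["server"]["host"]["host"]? True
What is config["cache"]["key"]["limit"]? "/tmp"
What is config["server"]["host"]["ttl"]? 27017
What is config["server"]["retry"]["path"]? "debug"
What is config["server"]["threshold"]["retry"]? "redis://localhost"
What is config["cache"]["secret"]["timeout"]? False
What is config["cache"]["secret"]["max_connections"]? "us-east-1"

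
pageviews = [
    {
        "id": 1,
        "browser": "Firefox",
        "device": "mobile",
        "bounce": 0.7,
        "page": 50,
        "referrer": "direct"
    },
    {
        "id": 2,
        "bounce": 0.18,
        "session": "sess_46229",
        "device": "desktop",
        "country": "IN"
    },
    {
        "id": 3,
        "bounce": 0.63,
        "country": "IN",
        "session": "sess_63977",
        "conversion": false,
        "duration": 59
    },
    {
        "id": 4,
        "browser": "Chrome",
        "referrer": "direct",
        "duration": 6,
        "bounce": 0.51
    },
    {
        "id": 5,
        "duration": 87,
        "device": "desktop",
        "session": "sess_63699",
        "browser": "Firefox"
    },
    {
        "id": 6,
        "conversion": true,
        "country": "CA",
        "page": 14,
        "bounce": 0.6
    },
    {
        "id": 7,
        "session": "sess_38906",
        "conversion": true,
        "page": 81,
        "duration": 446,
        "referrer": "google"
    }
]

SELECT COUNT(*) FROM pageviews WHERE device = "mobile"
1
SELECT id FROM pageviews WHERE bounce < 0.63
[2, 4, 6]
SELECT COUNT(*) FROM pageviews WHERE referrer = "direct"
2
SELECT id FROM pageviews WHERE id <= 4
[1, 2, 3, 4]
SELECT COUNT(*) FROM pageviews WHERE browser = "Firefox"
2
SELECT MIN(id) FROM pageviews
1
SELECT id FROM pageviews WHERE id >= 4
[4, 5, 6, 7]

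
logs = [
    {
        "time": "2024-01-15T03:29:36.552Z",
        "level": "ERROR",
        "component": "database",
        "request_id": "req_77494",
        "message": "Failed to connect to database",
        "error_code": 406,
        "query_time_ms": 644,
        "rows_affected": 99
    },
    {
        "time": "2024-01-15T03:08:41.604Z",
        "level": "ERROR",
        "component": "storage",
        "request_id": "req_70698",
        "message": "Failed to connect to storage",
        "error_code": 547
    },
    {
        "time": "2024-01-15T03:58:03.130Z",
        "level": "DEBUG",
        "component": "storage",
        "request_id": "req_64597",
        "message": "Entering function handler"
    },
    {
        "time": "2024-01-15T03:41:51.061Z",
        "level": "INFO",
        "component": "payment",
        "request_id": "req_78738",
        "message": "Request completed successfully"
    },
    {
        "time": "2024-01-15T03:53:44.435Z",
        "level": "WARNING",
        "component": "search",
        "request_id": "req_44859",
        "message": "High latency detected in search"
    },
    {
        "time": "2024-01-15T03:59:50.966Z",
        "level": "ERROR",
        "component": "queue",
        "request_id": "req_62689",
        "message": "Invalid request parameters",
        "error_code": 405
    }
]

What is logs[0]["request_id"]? "req_77494"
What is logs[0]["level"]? "ERROR"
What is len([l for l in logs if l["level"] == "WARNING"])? 1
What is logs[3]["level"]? "INFO"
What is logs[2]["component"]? "storage"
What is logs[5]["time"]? "2024-01-15T03:59:50.966Z"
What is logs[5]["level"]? "ERROR"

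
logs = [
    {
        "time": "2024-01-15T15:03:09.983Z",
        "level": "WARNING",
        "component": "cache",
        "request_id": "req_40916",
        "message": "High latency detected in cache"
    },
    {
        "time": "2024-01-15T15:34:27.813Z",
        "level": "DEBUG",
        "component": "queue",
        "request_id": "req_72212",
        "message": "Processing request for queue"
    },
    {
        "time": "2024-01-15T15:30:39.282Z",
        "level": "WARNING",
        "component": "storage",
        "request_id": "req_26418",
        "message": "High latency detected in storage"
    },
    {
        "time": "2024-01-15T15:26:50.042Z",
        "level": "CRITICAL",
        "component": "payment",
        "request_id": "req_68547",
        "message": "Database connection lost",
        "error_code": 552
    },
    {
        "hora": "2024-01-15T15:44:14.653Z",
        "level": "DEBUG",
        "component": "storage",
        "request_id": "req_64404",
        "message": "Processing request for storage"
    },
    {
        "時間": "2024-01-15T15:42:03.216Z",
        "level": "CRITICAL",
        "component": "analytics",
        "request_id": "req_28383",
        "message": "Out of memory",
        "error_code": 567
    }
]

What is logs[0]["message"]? "High latency detected in cache"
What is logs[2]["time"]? "2024-01-15T15:30:39.282Z"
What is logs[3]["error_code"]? 552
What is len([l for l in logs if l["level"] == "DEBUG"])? 2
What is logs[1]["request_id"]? "req_72212"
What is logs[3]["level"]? "CRITICAL"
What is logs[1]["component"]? "queue"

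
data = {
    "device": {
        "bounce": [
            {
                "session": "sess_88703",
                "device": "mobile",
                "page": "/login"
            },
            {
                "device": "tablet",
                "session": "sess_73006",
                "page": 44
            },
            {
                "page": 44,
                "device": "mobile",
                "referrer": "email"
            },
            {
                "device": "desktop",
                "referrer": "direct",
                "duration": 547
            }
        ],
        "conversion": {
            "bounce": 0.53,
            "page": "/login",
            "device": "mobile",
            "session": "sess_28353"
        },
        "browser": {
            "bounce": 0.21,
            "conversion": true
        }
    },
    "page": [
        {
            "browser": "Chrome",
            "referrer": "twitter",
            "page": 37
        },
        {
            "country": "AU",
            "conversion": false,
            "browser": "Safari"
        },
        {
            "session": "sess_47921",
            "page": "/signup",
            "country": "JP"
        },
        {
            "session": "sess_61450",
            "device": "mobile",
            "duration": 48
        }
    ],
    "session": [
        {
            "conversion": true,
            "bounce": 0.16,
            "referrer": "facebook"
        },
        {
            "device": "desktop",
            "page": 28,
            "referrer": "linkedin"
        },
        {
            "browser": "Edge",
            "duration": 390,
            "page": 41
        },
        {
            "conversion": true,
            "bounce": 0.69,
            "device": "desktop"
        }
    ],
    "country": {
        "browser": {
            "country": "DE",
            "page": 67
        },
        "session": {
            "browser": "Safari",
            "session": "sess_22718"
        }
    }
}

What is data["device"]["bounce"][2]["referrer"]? "email"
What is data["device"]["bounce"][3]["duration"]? 547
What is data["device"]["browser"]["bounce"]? 0.21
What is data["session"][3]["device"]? "desktop"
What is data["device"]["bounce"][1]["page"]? 44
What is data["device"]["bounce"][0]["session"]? "sess_88703"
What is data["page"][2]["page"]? "/signup"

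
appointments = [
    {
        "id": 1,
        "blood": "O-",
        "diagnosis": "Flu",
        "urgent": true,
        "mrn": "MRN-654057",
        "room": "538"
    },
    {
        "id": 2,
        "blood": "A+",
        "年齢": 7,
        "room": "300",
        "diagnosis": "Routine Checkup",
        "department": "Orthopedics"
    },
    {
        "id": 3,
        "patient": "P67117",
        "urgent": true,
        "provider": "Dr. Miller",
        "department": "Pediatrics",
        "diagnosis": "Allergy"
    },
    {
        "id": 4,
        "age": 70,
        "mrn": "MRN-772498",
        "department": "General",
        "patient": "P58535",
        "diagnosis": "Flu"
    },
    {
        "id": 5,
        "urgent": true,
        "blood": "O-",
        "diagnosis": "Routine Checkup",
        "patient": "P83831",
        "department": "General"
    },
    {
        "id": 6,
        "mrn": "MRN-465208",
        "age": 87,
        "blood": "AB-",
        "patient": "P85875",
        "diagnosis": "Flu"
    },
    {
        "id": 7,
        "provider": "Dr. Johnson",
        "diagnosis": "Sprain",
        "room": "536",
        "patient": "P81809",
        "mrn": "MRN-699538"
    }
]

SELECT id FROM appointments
[1, 2, 3, 4, 5, 6, 7]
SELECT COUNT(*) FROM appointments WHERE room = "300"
1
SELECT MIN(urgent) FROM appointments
True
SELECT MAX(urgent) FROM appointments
True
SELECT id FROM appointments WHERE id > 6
[7]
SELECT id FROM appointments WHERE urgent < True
[]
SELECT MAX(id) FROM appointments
7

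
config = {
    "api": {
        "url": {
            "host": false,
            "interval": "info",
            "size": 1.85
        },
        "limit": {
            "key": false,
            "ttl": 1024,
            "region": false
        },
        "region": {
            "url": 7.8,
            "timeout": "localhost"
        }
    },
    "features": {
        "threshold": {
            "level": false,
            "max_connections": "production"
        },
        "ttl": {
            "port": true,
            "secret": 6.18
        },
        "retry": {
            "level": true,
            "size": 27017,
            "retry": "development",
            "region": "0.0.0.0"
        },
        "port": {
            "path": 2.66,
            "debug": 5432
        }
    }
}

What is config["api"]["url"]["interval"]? "info"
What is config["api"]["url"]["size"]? 1.85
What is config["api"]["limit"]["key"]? False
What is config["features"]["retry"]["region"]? "0.0.0.0"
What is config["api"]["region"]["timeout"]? "localhost"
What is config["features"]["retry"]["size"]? 27017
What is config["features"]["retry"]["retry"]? "development"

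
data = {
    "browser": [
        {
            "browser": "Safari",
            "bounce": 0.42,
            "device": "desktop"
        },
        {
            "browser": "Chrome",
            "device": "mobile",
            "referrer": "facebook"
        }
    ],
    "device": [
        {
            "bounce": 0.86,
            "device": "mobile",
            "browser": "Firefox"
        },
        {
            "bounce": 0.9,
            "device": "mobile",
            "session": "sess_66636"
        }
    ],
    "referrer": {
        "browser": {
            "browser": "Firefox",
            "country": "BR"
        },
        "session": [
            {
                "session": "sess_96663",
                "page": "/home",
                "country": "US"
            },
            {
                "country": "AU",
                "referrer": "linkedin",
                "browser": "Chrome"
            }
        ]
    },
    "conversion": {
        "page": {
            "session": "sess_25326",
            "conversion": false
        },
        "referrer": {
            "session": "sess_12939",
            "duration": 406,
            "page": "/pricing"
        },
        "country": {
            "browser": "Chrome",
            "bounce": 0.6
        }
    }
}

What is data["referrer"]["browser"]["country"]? "BR"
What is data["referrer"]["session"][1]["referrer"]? "linkedin"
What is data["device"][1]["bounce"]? 0.9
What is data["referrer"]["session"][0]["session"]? "sess_96663"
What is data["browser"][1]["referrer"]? "facebook"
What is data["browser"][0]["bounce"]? 0.42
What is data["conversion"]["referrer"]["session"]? "sess_12939"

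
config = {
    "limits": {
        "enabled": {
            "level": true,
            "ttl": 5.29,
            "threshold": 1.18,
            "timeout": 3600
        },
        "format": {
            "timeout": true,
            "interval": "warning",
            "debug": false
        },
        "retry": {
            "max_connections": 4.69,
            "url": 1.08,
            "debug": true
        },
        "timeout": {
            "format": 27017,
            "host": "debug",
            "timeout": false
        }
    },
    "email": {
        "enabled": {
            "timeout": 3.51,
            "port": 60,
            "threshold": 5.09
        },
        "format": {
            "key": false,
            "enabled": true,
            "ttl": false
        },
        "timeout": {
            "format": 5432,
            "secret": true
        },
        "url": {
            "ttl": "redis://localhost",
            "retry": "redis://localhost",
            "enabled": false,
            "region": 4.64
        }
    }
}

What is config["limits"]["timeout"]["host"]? "debug"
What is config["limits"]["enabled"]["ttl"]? 5.29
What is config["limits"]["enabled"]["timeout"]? 3600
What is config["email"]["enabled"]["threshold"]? 5.09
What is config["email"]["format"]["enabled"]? True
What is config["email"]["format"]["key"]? False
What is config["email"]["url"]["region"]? 4.64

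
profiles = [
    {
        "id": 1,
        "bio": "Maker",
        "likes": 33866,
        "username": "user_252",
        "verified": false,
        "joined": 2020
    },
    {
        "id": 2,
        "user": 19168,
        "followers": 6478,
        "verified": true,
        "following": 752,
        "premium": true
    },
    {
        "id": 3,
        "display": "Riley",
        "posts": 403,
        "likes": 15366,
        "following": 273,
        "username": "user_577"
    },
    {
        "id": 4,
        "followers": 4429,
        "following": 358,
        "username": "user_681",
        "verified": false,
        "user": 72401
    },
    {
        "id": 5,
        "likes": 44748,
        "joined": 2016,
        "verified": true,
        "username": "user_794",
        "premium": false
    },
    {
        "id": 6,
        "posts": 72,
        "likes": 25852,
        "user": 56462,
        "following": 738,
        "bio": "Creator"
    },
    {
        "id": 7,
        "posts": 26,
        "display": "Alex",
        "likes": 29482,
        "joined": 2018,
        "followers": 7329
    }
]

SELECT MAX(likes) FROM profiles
44748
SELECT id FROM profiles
[1, 2, 3, 4, 5, 6, 7]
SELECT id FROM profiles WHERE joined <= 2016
[5]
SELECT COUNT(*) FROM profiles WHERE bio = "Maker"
1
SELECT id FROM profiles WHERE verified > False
[2, 5]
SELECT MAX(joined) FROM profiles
2020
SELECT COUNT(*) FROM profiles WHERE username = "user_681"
1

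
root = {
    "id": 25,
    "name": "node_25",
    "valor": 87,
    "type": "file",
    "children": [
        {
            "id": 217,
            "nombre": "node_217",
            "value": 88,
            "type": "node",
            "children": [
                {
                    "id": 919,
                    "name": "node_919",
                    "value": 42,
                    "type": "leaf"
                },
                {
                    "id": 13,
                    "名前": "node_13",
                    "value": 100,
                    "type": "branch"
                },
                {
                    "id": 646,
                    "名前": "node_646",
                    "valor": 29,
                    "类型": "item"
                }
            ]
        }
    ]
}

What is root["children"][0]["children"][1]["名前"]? "node_13"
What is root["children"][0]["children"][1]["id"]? 13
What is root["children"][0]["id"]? 217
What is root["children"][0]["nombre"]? "node_217"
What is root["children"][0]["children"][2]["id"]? 646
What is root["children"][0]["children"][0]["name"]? "node_919"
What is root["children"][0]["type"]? "node"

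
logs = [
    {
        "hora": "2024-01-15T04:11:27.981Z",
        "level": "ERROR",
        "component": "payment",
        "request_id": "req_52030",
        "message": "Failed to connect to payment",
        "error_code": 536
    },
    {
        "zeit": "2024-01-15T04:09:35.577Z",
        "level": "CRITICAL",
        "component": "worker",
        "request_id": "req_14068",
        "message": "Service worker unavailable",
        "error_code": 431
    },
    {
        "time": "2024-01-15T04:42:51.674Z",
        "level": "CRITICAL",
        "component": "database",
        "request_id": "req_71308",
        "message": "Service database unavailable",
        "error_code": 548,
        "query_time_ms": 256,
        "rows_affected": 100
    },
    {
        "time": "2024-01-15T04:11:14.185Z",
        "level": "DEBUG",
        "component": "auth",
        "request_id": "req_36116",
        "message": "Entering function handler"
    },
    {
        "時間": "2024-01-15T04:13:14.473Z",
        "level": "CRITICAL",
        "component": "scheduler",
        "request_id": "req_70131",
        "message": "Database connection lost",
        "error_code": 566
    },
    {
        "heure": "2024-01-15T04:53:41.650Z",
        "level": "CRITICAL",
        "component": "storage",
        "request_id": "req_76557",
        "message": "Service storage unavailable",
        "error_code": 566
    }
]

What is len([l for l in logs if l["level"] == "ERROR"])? 1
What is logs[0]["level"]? "ERROR"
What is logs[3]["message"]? "Entering function handler"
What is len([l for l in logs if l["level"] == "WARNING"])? 0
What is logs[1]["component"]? "worker"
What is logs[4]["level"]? "CRITICAL"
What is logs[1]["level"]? "CRITICAL"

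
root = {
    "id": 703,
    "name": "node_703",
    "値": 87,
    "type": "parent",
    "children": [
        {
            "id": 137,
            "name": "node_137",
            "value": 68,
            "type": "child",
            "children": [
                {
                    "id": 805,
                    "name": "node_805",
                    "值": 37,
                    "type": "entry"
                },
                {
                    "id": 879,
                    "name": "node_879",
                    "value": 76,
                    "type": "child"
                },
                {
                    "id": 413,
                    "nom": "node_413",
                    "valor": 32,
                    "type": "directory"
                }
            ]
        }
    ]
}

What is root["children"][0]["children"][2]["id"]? 413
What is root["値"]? 87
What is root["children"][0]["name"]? "node_137"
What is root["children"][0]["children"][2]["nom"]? "node_413"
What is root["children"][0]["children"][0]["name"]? "node_805"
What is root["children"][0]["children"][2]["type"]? "directory"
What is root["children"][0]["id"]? 137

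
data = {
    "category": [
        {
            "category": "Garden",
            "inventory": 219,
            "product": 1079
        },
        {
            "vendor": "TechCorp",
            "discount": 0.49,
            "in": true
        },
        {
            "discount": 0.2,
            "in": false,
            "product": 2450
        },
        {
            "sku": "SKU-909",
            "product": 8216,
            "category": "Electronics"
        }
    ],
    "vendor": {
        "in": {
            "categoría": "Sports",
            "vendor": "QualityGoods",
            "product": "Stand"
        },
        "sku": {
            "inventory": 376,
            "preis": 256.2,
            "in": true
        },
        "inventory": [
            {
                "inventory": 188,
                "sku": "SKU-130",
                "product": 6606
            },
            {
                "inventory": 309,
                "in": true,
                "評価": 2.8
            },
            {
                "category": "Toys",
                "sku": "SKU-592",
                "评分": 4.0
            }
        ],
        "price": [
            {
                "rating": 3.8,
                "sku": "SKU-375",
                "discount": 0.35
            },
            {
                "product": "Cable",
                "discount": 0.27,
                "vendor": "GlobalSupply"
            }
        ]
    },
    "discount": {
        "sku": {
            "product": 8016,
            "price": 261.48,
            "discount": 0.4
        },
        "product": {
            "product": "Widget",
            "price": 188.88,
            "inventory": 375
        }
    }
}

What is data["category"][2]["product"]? 2450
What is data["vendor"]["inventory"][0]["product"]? 6606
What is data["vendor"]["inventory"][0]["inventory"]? 188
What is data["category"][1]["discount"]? 0.49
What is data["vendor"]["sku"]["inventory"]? 376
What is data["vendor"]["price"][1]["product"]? "Cable"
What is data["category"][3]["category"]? "Electronics"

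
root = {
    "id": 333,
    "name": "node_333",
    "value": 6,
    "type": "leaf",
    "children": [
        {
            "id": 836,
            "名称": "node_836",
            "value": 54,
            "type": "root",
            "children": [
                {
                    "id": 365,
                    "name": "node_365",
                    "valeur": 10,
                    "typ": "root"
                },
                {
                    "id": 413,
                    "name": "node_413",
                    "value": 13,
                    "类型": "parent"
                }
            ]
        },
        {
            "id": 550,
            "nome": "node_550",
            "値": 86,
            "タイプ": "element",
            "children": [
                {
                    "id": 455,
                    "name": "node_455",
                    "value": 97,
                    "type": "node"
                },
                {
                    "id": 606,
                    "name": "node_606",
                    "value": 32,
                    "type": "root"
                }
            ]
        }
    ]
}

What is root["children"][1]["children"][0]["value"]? 97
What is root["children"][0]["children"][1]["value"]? 13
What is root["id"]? 333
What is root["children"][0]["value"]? 54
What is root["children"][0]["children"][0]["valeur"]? 10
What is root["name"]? "node_333"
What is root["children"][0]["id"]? 836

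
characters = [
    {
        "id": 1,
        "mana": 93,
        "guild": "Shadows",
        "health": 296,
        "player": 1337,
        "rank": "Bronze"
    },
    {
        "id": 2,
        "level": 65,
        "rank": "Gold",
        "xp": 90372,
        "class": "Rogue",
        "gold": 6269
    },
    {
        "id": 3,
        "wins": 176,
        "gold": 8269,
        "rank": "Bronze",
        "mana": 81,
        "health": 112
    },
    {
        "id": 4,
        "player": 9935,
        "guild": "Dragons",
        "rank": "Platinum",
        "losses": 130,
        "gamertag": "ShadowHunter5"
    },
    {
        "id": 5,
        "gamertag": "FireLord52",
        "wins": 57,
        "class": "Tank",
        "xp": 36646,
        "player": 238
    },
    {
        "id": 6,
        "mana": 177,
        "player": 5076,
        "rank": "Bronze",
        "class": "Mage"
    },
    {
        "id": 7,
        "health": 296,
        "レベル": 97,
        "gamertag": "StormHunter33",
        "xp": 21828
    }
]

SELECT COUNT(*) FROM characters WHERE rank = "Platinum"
1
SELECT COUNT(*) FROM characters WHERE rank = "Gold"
1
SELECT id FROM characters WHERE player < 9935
[1, 5, 6]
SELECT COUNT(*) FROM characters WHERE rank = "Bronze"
3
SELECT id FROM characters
[1, 2, 3, 4, 5, 6, 7]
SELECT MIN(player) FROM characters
238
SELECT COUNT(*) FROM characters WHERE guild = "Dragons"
1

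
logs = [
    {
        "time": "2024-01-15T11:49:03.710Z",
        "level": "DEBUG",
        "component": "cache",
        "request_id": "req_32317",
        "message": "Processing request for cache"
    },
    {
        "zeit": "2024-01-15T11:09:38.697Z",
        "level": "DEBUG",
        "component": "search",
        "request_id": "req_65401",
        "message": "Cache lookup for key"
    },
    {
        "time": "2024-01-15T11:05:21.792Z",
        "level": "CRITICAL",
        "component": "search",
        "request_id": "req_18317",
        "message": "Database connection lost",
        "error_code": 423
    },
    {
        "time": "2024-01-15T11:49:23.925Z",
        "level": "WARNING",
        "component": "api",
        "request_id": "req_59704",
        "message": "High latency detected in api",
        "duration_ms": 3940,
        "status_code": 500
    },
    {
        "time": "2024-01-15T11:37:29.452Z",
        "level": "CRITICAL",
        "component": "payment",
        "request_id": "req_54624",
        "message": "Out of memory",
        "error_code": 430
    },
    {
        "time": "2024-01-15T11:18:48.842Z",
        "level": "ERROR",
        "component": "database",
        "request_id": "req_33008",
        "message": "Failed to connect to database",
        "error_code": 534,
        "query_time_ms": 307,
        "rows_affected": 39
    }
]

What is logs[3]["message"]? "High latency detected in api"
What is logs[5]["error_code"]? 534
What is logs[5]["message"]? "Failed to connect to database"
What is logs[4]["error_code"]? 430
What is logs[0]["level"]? "DEBUG"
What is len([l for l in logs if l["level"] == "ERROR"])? 1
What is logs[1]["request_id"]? "req_65401"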